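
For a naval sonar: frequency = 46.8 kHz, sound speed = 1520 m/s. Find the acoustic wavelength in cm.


lambda = c/f = 1520 / 46800 = 0.0325 m = 3.25 cm

3.25 cm


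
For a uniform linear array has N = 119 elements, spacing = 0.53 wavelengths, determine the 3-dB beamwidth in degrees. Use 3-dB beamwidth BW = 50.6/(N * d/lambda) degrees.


0.8 deg


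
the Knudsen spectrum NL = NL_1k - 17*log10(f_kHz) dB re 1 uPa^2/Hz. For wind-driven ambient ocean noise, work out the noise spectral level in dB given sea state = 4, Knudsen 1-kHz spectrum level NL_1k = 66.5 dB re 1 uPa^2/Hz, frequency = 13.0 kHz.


47.56 dB


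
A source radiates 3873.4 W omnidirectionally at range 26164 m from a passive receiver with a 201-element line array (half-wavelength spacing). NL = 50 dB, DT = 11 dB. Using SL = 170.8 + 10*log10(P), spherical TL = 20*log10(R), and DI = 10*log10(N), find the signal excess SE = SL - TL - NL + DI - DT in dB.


80.36 dB


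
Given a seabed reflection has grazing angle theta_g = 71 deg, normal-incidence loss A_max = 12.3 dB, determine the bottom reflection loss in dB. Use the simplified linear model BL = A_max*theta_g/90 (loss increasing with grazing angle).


BL = A_max * theta_g / 90 = 12.3 * 71 / 90 = 9.7

9.7 dB


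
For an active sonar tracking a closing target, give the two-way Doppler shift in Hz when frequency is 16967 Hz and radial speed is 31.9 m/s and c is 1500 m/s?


fd = 2*f*v/c = 2 * 16967 * 31.9 / 1500 = 721.66

721.66 Hz


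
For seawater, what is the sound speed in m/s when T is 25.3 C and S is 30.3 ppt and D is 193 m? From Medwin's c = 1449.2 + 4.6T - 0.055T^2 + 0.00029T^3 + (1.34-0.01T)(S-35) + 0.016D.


c = 1449.2 + 4.6*25.3 - 0.055*25.3^2 + 0.00029*25.3^3 + (1.34 - 0.01*25.3)*(30.3 - 35) + 0.016*193 = 1533.05

1533.05 m/s


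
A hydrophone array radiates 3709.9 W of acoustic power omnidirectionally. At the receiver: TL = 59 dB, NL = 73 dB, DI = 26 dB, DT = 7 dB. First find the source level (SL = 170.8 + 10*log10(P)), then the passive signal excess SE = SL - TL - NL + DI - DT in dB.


Step 1: SL = 170.8 + 10*log10(3709.9) = 206.49 dB
Step 2: SE = SL - TL - NL + DI - DT = 206.49 - 59 - 73 + 26 - 7 = 93.49

93.49 dB


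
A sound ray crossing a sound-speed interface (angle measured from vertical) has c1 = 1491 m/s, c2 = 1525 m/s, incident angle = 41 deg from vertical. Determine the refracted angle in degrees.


42.15 deg


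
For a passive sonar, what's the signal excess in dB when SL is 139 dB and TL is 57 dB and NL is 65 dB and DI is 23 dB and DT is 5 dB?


SE = SL - TL - NL + DI - DT = 139 - 57 - 65 + 23 - 5 = 35

35 dB


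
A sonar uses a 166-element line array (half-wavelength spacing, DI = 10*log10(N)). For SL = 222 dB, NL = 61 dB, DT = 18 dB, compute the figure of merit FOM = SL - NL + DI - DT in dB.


Step 1: DI = 10*log10(166) = 22.2 dB
Step 2: FOM = SL - NL + DI - DT = 222 - 61 + 22.2 - 18 = 165.2

165.2 dB


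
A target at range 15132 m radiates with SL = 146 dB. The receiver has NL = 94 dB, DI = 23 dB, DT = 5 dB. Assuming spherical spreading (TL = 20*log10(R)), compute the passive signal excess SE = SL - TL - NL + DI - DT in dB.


Step 1: TL = 20*log10(15132) = 83.6 dB
Step 2: SE = 146 - 83.6 - 94 + 23 - 5 = -13.6

-13.6 dB


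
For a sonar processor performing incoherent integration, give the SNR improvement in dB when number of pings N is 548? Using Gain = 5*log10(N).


Gain = 5*log10(548) = 13.69

13.69 dB


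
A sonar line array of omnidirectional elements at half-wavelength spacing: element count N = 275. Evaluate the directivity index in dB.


24.39 dB


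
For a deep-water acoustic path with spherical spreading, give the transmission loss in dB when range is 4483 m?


73.03 dB


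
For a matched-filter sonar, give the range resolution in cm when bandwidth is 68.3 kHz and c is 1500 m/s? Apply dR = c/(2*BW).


dR = c/(2*BW) = 1500 / (2 * 68.3e3) = 0.011 m = 1.1 cm

1.1 cm


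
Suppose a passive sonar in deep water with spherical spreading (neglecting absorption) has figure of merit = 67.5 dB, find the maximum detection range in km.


At max range FOM = TL, so 20*log10(R) = 67.5
R = 10^(67.5/20) = 2371.37 m = 2.37 km

2.37 km


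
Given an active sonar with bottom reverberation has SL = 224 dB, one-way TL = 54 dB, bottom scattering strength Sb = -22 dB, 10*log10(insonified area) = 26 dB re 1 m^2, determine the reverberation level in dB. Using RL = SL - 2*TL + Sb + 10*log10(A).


RL = SL - 2*TL + Sb + 10*log10(A) = 224 - 2*54 + (-22) + 26 = 120

120 dB


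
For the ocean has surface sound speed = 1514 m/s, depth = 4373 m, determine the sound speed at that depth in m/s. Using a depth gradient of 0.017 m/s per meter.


c = 1514 + 0.017 * 4373 = 1588.341

1588.341 m/s


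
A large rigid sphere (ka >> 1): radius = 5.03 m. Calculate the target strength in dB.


TS = 10*log10(5.03^2 / 4) = 10*log10(6.325225) = 8.01

8.01 dB


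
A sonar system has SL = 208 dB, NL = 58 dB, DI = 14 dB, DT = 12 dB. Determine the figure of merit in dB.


152 dB


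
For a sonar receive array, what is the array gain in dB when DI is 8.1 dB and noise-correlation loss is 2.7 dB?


AG = DI - L_corr = 8.1 - 2.7 = 5.4

5.4 dB


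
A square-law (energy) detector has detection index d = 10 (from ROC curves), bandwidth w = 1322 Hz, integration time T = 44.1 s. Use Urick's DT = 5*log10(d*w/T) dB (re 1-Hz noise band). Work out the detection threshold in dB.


DT = 5*log10(d*w/T) = 5*log10(10 * 1322 / 44.1) = 5*log10(299.77) = 12.38

12.38 dB


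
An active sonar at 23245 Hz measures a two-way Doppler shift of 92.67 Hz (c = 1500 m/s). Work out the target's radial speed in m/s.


2.99 m/s


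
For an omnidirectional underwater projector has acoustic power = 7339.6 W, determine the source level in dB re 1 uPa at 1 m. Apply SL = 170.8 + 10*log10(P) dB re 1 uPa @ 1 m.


SL = 170.8 + 10*log10(7339.6) = 170.8 + 38.66 = 209.46

209.46 dB


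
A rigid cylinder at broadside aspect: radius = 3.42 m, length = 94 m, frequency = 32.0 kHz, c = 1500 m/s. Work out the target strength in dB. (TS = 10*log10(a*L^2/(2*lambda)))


lambda = 1500/32000 = 0.04688 m
TS = 10*log10(3.42*94^2/(2*0.04688)) = 55.08

55.08 dB


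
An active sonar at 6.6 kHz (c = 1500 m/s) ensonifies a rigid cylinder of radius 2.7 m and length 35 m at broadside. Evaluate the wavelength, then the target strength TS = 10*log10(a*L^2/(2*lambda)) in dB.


Step 1: lambda = c/f = 1500/6600 = 0.22727 m
Step 2: TS = 10*log10(a*L^2/(2*lambda)) = 10*log10(2.7*35^2/(2*0.22727)) = 38.62

38.62 dB


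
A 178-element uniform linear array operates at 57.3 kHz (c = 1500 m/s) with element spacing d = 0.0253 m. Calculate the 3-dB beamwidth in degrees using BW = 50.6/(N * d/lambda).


0.29 deg


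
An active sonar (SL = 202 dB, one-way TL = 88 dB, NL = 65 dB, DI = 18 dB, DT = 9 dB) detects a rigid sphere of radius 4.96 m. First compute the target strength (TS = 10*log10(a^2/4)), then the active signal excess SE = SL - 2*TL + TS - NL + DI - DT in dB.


Step 1: TS = 10*log10(4.96^2/4) = 7.89 dB
Step 2: SE = SL - 2*TL + TS - NL + DI - DT = 202 - 2*88 + (7.89) - 65 + 18 - 9 = -22.11

-22.11 dB


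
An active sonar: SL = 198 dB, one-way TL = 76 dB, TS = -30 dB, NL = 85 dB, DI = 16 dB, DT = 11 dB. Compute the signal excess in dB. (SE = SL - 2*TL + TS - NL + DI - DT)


SE = SL - 2*TL + TS - NL + DI - DT = 198 - 2*76 + (-30) - 85 + 16 - 11 = -64

-64 dB


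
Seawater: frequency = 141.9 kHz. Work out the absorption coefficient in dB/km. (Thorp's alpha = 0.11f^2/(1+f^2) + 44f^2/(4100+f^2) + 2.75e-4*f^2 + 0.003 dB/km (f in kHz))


f^2 = 20135.61
alpha = 0.11*20135.61/(1+20135.61) + 44*20135.61/(4100+20135.61) + 2.75e-4*20135.61 + 0.003 = 42.207

42.207 dB/km


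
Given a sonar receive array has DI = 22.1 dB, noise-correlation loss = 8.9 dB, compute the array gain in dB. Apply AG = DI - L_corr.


13.2 dB


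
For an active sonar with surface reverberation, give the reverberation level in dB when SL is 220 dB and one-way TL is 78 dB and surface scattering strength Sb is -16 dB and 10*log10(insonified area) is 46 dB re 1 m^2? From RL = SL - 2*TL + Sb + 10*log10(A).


94 dB


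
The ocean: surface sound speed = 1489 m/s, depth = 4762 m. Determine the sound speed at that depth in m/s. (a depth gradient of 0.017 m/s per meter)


1569.954 m/s


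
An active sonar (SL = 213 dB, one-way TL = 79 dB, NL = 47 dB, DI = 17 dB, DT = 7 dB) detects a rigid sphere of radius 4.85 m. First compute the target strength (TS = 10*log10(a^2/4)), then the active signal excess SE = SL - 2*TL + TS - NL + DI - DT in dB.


Step 1: TS = 10*log10(4.85^2/4) = 7.69 dB
Step 2: SE = SL - 2*TL + TS - NL + DI - DT = 213 - 2*79 + (7.69) - 47 + 17 - 7 = 25.69

25.69 dB


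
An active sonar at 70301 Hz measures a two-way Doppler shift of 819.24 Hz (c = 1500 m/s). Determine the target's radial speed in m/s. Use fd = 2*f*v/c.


From fd = 2*f*v/c, v = c*fd/(2*f) = 1500 * 819.24 / (2*70301) = 8.74

8.74 m/s


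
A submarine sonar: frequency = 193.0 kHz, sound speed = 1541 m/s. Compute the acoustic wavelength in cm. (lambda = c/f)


0.8 cm


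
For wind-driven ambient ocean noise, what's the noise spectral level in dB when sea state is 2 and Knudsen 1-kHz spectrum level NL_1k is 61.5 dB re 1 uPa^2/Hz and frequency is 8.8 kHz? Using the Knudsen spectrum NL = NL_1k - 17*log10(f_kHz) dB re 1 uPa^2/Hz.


NL = NL_1k - 17*log10(f_kHz) = 61.5 - 17*log10(8.8) = 61.5 - (16.06) = 45.44

45.44 dB


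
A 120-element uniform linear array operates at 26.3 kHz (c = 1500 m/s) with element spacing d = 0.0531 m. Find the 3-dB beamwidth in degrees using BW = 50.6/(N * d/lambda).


Step 1: lambda = 1500/26300 = 0.05703 m
Step 2: d/lambda = 0.0531/0.05703 = 0.9311
Step 3: BW = 50.6/(N * d/lambda) = 50.6/(120 * 0.9311) = 0.45

0.45 deg


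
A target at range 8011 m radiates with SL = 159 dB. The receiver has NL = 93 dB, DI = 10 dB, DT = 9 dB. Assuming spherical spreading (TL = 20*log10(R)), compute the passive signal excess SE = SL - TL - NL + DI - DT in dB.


Step 1: TL = 20*log10(8011) = 78.07 dB
Step 2: SE = 159 - 78.07 - 93 + 10 - 9 = -11.07

-11.07 dB


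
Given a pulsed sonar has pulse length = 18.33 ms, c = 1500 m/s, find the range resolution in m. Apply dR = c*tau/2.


dR = c*tau/2 = 1500 * 18.33e-3 / 2 = 13.7475

13.7475 m


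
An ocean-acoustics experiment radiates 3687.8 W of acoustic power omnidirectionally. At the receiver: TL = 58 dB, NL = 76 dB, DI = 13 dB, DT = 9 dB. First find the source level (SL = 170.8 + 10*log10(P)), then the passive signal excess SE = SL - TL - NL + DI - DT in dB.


Step 1: SL = 170.8 + 10*log10(3687.8) = 206.47 dB
Step 2: SE = SL - TL - NL + DI - DT = 206.47 - 58 - 76 + 13 - 9 = 76.47

76.47 dB


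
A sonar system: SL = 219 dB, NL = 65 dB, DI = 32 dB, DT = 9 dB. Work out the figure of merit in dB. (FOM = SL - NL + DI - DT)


FOM = SL - NL + DI - DT = 219 - 65 + 32 - 9 = 177

177 dB


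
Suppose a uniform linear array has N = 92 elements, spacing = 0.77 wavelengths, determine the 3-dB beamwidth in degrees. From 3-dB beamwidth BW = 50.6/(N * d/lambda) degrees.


BW = 50.6 / (92 * 0.77) = 50.6 / 70.84 = 0.71

0.71 deg


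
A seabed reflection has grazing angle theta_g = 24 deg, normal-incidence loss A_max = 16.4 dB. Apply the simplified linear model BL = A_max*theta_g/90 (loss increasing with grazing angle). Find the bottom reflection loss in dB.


4.37 dB


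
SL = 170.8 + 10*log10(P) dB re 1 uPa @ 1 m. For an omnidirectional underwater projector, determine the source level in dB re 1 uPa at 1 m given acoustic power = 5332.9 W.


208.07 dB


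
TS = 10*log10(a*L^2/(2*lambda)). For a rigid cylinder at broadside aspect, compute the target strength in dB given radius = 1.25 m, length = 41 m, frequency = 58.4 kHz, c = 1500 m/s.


lambda = 1500/58400 = 0.02568 m
TS = 10*log10(1.25*41^2/(2*0.02568)) = 46.12

46.12 dB


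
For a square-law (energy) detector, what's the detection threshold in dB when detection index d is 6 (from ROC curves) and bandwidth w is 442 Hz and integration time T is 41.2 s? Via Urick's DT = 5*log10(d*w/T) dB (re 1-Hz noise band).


DT = 5*log10(d*w/T) = 5*log10(6 * 442 / 41.2) = 5*log10(64.37) = 9.04

9.04 dB


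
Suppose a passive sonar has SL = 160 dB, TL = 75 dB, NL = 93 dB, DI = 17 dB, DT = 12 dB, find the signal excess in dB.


SE = SL - TL - NL + DI - DT = 160 - 75 - 93 + 17 - 12 = -3

-3 dB


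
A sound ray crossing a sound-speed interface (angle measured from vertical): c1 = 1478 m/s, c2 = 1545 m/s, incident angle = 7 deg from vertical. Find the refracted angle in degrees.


sin(theta2) = (c2/c1)*sin(theta1) = (1545/1478)*sin(7 deg) = 0.12739
theta2 = arcsin(0.12739) = 7.32

7.32 deg


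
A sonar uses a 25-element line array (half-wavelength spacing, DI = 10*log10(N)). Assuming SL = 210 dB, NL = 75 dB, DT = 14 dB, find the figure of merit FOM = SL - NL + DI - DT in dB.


Step 1: DI = 10*log10(25) = 13.98 dB
Step 2: FOM = SL - NL + DI - DT = 210 - 75 + 13.98 - 14 = 134.98

134.98 dB


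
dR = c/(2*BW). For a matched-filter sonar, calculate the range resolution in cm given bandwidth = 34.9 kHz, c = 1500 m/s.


dR = c/(2*BW) = 1500 / (2 * 34.9e3) = 0.0215 m = 2.15 cm

2.15 cm


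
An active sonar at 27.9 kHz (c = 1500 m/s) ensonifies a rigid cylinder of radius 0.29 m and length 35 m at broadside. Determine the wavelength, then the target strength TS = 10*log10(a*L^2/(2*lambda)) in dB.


Step 1: lambda = c/f = 1500/27900 = 0.05376 m
Step 2: TS = 10*log10(a*L^2/(2*lambda)) = 10*log10(0.29*35^2/(2*0.05376)) = 35.19

35.19 dB


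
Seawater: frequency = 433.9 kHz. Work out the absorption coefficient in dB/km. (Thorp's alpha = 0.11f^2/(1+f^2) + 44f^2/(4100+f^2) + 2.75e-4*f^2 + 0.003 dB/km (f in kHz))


f^2 = 188269.21
alpha = 0.11*188269.21/(1+188269.21) + 44*188269.21/(4100+188269.21) + 2.75e-4*188269.21 + 0.003 = 94.949

94.949 dB/km


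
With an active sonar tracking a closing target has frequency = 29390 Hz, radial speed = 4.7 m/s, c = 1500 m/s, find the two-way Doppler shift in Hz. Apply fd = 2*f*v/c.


fd = 2*f*v/c = 2 * 29390 * 4.7 / 1500 = 184.18

184.18 Hz


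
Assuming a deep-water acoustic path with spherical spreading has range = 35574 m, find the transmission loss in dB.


TL = 20*log10(35574) = 91.02

91.02 dB


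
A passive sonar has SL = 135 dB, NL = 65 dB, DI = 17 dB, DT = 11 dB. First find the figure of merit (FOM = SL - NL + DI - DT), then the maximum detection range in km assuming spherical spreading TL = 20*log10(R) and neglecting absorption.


Step 1: FOM = SL - NL + DI - DT = 135 - 65 + 17 - 11 = 76 dB
Step 2: at max range FOM = TL = 20*log10(R), so R = 10^(76/20) = 6309.57 m = 6.31 km

6.31 km


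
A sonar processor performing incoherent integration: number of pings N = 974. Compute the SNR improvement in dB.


Gain = 5*log10(974) = 14.94

14.94 dB


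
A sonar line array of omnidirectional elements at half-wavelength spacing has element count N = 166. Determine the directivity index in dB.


22.2 dB


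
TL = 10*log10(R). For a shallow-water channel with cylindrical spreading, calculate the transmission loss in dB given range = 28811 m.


44.6 dB


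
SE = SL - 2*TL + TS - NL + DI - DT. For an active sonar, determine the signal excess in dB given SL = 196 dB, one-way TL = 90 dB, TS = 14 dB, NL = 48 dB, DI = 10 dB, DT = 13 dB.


SE = SL - 2*TL + TS - NL + DI - DT = 196 - 2*90 + (14) - 48 + 10 - 13 = -21

-21 dB


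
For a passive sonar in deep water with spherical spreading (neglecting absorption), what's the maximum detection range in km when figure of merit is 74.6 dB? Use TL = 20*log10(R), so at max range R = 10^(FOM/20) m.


At max range FOM = TL, so 20*log10(R) = 74.6
R = 10^(74.6/20) = 5370.32 m = 5.37 km

5.37 km


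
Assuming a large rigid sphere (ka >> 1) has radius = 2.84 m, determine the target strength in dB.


3.05 dB


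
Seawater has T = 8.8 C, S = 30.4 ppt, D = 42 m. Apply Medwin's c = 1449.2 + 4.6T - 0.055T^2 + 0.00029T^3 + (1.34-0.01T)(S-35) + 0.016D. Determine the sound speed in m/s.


1480.53 m/s


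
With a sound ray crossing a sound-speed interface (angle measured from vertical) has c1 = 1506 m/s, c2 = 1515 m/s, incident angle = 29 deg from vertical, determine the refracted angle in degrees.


sin(theta2) = (c2/c1)*sin(theta1) = (1515/1506)*sin(29 deg) = 0.48771
theta2 = arcsin(0.48771) = 29.19

29.19 deg


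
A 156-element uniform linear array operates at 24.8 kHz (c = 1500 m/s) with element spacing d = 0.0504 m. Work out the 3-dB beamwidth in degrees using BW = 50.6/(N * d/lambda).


Step 1: lambda = 1500/24800 = 0.06048 m
Step 2: d/lambda = 0.0504/0.06048 = 0.8333
Step 3: BW = 50.6/(N * d/lambda) = 50.6/(156 * 0.8333) = 0.39

0.39 deg


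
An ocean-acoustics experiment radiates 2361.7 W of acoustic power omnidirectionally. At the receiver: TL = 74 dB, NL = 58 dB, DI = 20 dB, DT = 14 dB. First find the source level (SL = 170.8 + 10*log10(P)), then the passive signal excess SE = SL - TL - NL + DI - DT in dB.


Step 1: SL = 170.8 + 10*log10(2361.7) = 204.53 dB
Step 2: SE = SL - TL - NL + DI - DT = 204.53 - 74 - 58 + 20 - 14 = 78.53

78.53 dB


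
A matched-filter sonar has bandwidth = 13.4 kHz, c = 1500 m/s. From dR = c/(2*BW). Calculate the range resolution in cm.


dR = c/(2*BW) = 1500 / (2 * 13.4e3) = 0.056 m = 5.6 cm

5.6 cm


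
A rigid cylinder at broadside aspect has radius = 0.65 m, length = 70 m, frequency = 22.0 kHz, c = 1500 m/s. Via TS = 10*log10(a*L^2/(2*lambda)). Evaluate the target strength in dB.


lambda = 1500/22000 = 0.06818 m
TS = 10*log10(0.65*70^2/(2*0.06818)) = 43.68

43.68 dB


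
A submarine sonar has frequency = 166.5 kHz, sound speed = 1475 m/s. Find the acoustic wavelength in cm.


lambda = c/f = 1475 / 166500 = 0.0089 m = 0.89 cm

0.89 cm


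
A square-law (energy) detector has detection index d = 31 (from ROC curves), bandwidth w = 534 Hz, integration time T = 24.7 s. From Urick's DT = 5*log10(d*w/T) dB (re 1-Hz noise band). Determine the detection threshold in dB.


DT = 5*log10(d*w/T) = 5*log10(31 * 534 / 24.7) = 5*log10(670.2) = 14.13

14.13 dB


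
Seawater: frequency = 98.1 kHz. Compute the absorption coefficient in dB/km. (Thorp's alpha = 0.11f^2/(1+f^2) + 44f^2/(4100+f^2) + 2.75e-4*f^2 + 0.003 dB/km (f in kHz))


f^2 = 9623.61
alpha = 0.11*9623.61/(1+9623.61) + 44*9623.61/(4100+9623.61) + 2.75e-4*9623.61 + 0.003 = 33.614

33.614 dB/km


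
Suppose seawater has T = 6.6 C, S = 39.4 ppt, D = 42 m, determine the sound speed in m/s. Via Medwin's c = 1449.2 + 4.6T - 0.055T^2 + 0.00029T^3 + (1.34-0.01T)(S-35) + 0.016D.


c = 1449.2 + 4.6*6.6 - 0.055*6.6^2 + 0.00029*6.6^3 + (1.34 - 0.01*6.6)*(39.4 - 35) + 0.016*42 = 1483.53

1483.53 m/s


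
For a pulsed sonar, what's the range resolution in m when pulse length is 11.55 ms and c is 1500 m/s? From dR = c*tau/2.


dR = c*tau/2 = 1500 * 11.55e-3 / 2 = 8.6625

8.6625 m


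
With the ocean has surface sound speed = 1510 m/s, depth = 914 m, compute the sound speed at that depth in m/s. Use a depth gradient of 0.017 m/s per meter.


c = 1510 + 0.017 * 914 = 1525.538

1525.538 m/s


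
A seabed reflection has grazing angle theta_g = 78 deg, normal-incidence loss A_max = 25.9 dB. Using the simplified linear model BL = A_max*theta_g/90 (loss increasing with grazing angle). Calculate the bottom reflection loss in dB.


BL = A_max * theta_g / 90 = 25.9 * 78 / 90 = 22.45

22.45 dB


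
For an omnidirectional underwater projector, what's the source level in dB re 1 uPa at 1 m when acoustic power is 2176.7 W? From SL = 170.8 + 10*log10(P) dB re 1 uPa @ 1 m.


SL = 170.8 + 10*log10(2176.7) = 170.8 + 33.38 = 204.18

204.18 dB


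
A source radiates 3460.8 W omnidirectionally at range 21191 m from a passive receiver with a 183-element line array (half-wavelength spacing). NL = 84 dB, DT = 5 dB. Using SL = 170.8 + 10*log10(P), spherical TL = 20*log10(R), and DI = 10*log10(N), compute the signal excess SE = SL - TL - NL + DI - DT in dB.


Step 1: SL = 170.8 + 10*log10(3460.8) = 206.19 dB
Step 2: TL = 20*log10(21191) = 86.52 dB
Step 3: DI = 10*log10(183) = 22.62 dB
Step 4: SE = SL - TL - NL + DI - DT = 206.19 - 86.52 - 84 + 22.62 - 5 = 53.29

53.29 dB


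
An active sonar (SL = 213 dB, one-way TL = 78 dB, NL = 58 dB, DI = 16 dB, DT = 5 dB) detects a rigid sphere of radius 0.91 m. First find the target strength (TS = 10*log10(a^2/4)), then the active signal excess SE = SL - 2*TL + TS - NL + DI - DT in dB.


Step 1: TS = 10*log10(0.91^2/4) = -6.84 dB
Step 2: SE = SL - 2*TL + TS - NL + DI - DT = 213 - 2*78 + (-6.84) - 58 + 16 - 5 = 3.16

3.16 dB


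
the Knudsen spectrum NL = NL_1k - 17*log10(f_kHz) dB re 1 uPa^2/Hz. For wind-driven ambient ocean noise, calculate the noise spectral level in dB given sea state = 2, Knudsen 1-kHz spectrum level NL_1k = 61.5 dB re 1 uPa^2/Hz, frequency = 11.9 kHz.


43.22 dB


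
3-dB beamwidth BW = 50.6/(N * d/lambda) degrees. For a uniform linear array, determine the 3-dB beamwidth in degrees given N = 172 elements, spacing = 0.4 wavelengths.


BW = 50.6 / (172 * 0.4) = 50.6 / 68.8 = 0.74

0.74 deg


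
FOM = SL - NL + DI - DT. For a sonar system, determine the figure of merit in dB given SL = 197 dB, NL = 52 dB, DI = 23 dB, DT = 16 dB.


FOM = SL - NL + DI - DT = 197 - 52 + 23 - 16 = 152

152 dB


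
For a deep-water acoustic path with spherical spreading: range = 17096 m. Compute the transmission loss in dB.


TL = 20*log10(17096) = 84.66

84.66 dB


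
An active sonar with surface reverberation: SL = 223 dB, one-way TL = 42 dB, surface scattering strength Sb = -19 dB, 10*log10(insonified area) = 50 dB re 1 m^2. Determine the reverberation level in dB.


RL = SL - 2*TL + Sb + 10*log10(A) = 223 - 2*42 + (-19) + 50 = 170

170 dB


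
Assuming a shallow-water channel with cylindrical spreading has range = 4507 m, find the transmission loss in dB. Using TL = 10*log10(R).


TL = 10*log10(4507) = 36.54

36.54 dB


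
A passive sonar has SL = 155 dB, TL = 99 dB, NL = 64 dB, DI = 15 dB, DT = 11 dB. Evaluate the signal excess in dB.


SE = SL - TL - NL + DI - DT = 155 - 99 - 64 + 15 - 11 = -4

-4 dB


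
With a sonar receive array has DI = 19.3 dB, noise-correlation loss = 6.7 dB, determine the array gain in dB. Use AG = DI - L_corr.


AG = DI - L_corr = 19.3 - 6.7 = 12.6

12.6 dB


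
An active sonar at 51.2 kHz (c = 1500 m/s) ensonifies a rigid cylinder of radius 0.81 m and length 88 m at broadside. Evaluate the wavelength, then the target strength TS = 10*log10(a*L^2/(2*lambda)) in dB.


Step 1: lambda = c/f = 1500/51200 = 0.0293 m
Step 2: TS = 10*log10(a*L^2/(2*lambda)) = 10*log10(0.81*88^2/(2*0.0293)) = 50.3

50.3 dB


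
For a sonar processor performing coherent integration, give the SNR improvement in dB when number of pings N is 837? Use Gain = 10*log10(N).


Gain = 10*log10(837) = 29.23

29.23 dB


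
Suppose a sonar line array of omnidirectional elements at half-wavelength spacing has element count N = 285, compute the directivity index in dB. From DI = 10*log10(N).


DI = 10*log10(285) = 24.55

24.55 dB


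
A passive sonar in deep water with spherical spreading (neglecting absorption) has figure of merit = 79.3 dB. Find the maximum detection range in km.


At max range FOM = TL, so 20*log10(R) = 79.3
R = 10^(79.3/20) = 9225.71 m = 9.23 km

9.23 km


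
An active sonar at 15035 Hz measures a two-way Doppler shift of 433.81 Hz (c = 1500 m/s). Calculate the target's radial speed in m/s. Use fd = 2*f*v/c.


From fd = 2*f*v/c, v = c*fd/(2*f) = 1500 * 433.81 / (2*15035) = 21.64

21.64 m/s


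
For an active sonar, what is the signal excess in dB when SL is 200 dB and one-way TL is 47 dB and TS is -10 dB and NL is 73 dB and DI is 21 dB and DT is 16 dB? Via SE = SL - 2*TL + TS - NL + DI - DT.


28 dB


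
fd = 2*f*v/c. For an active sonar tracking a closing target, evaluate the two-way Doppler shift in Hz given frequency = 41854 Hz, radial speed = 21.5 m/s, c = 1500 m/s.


fd = 2*f*v/c = 2 * 41854 * 21.5 / 1500 = 1199.81

1199.81 Hz


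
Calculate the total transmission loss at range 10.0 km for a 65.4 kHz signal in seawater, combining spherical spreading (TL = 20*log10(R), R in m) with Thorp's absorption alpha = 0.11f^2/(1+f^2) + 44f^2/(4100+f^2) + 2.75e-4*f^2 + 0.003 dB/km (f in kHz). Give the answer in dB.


317.54 dB


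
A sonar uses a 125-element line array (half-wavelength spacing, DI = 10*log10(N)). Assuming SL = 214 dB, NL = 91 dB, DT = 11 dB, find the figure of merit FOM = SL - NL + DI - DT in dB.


Step 1: DI = 10*log10(125) = 20.97 dB
Step 2: FOM = SL - NL + DI - DT = 214 - 91 + 20.97 - 11 = 132.97

132.97 dB


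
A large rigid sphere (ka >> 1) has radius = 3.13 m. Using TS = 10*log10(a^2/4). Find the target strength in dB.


TS = 10*log10(3.13^2 / 4) = 10*log10(2.449225) = 3.89

3.89 dB


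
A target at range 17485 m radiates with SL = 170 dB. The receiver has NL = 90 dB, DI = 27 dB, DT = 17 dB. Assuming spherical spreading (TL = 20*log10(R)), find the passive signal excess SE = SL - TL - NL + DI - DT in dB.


5.15 dB


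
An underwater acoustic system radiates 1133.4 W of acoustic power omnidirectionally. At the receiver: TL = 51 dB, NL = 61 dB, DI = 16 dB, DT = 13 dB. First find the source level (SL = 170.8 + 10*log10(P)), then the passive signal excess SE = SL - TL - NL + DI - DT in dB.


Step 1: SL = 170.8 + 10*log10(1133.4) = 201.34 dB
Step 2: SE = SL - TL - NL + DI - DT = 201.34 - 51 - 61 + 16 - 13 = 92.34

92.34 dB


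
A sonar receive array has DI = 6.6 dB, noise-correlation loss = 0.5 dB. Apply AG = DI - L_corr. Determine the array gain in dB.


AG = DI - L_corr = 6.6 - 0.5 = 6.1

6.1 dB


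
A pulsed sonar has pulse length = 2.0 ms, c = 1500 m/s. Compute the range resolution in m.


dR = c*tau/2 = 1500 * 2.0e-3 / 2 = 1.5

1.5 m


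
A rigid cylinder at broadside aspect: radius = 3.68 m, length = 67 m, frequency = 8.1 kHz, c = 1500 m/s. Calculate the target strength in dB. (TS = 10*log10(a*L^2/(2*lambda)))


lambda = 1500/8100 = 0.18519 m
TS = 10*log10(3.68*67^2/(2*0.18519)) = 46.49

46.49 dB


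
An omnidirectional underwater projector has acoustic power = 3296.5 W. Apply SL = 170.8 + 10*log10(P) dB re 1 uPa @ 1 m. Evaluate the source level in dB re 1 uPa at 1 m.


SL = 170.8 + 10*log10(3296.5) = 170.8 + 35.18 = 205.98

205.98 dB


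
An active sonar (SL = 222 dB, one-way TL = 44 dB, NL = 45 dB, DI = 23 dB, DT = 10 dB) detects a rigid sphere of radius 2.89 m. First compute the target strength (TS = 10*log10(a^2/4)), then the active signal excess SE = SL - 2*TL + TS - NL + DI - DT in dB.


Step 1: TS = 10*log10(2.89^2/4) = 3.2 dB
Step 2: SE = SL - 2*TL + TS - NL + DI - DT = 222 - 2*44 + (3.2) - 45 + 23 - 10 = 105.2

105.2 dB


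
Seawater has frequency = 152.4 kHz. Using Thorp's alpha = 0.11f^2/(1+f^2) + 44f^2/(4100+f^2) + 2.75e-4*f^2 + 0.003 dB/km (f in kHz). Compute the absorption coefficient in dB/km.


f^2 = 23225.76
alpha = 0.11*23225.76/(1+23225.76) + 44*23225.76/(4100+23225.76) + 2.75e-4*23225.76 + 0.003 = 43.898

43.898 dB/km


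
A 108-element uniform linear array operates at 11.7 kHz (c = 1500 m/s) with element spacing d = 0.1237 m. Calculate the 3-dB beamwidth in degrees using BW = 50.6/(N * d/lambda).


Step 1: lambda = 1500/11700 = 0.12821 m
Step 2: d/lambda = 0.1237/0.12821 = 0.9648
Step 3: BW = 50.6/(N * d/lambda) = 50.6/(108 * 0.9648) = 0.49

0.49 deg


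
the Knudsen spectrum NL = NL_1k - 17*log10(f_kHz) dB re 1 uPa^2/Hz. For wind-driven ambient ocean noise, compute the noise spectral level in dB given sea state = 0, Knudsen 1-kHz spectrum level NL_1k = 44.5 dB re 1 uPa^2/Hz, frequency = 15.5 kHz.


24.26 dB


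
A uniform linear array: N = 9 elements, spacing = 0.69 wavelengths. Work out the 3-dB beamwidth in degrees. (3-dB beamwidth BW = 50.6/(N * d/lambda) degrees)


BW = 50.6 / (9 * 0.69) = 50.6 / 6.21 = 8.15

8.15 deg


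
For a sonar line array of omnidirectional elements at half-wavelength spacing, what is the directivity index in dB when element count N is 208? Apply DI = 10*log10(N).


DI = 10*log10(208) = 23.18

23.18 dB


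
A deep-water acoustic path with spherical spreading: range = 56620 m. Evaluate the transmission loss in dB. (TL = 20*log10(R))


TL = 20*log10(56620) = 95.06

95.06 dB


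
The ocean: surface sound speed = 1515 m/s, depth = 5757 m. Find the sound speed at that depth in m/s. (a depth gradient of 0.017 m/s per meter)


c = 1515 + 0.017 * 5757 = 1612.869

1612.869 m/s


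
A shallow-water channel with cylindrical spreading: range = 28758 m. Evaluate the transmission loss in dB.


44.59 dB


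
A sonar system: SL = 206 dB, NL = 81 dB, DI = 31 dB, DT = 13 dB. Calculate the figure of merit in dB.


143 dB


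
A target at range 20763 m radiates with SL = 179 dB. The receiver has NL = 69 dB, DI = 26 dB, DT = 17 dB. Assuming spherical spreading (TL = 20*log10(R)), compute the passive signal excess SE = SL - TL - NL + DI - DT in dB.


Step 1: TL = 20*log10(20763) = 86.35 dB
Step 2: SE = 179 - 86.35 - 69 + 26 - 17 = 32.65

32.65 dB


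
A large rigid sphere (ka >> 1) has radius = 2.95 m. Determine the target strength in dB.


TS = 10*log10(2.95^2 / 4) = 10*log10(2.175625) = 3.38

3.38 dB


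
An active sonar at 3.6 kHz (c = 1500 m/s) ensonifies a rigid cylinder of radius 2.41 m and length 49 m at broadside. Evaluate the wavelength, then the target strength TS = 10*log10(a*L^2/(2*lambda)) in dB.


Step 1: lambda = c/f = 1500/3600 = 0.41667 m
Step 2: TS = 10*log10(a*L^2/(2*lambda)) = 10*log10(2.41*49^2/(2*0.41667)) = 38.42

38.42 dB


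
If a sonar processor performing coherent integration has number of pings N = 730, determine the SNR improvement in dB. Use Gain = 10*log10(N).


28.63 dB


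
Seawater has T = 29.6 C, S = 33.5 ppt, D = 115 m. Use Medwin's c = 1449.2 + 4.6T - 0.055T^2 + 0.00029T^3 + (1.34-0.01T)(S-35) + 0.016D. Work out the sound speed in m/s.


c = 1449.2 + 4.6*29.6 - 0.055*29.6^2 + 0.00029*29.6^3 + (1.34 - 0.01*29.6)*(33.5 - 35) + 0.016*115 = 1544.97

1544.97 m/s


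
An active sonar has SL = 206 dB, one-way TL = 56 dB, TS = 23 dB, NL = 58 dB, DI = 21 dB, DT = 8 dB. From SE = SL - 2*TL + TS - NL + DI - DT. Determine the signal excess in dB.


SE = SL - 2*TL + TS - NL + DI - DT = 206 - 2*56 + (23) - 58 + 21 - 8 = 72

72 dB


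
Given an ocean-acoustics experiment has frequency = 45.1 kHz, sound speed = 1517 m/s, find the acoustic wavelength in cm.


lambda = c/f = 1517 / 45100 = 0.0336 m = 3.36 cm

3.36 cm


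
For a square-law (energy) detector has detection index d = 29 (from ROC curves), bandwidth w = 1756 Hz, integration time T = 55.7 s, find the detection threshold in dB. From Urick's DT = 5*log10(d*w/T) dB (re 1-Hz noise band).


14.81 dB


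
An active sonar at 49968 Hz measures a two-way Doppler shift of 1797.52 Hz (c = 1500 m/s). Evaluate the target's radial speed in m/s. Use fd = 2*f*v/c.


26.98 m/s


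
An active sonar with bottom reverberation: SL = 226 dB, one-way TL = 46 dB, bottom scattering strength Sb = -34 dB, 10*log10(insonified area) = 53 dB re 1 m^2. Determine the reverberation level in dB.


RL = SL - 2*TL + Sb + 10*log10(A) = 226 - 2*46 + (-34) + 53 = 153

153 dB


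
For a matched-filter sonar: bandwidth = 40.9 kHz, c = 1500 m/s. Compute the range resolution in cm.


dR = c/(2*BW) = 1500 / (2 * 40.9e3) = 0.0183 m = 1.83 cm

1.83 cm


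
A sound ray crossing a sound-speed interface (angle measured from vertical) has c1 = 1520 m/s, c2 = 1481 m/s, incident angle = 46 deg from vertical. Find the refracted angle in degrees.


sin(theta2) = (c2/c1)*sin(theta1) = (1481/1520)*sin(46 deg) = 0.70088
theta2 = arcsin(0.70088) = 44.5

44.5 deg


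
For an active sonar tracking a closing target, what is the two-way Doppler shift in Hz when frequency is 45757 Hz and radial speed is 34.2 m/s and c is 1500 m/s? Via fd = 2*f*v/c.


fd = 2*f*v/c = 2 * 45757 * 34.2 / 1500 = 2086.52

2086.52 Hz


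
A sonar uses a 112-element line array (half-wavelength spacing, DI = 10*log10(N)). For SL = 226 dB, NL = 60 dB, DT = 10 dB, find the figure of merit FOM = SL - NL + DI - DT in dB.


176.49 dB


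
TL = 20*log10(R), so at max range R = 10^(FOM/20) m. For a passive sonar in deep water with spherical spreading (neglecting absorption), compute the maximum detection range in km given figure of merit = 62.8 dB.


1.38 km


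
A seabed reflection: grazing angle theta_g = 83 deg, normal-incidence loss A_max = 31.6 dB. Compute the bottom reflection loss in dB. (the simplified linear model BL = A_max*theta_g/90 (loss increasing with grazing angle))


29.14 dB


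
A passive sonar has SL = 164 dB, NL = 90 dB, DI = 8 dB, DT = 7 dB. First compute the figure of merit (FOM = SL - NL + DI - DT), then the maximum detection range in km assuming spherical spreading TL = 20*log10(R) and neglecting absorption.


Step 1: FOM = SL - NL + DI - DT = 164 - 90 + 8 - 7 = 75 dB
Step 2: at max range FOM = TL = 20*log10(R), so R = 10^(75/20) = 5623.41 m = 5.62 km

5.62 km


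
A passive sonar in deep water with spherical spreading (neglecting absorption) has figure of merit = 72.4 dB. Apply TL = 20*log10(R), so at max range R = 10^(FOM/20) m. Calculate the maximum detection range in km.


4.17 km


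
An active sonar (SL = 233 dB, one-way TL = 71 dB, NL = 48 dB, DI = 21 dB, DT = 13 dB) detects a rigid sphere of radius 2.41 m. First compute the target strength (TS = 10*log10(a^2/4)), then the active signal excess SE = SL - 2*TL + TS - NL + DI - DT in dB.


Step 1: TS = 10*log10(2.41^2/4) = 1.62 dB
Step 2: SE = SL - 2*TL + TS - NL + DI - DT = 233 - 2*71 + (1.62) - 48 + 21 - 13 = 52.62

52.62 dB


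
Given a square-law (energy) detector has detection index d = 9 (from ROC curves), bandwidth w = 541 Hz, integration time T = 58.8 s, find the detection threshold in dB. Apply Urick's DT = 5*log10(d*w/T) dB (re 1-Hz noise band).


DT = 5*log10(d*w/T) = 5*log10(9 * 541 / 58.8) = 5*log10(82.81) = 9.59

9.59 dB


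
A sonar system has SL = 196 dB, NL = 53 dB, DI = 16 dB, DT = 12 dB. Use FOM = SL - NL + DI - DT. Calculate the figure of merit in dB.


FOM = SL - NL + DI - DT = 196 - 53 + 16 - 12 = 147

147 dB


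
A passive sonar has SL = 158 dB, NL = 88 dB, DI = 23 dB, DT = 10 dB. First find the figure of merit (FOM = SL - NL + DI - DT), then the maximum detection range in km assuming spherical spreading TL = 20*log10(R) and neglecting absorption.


Step 1: FOM = SL - NL + DI - DT = 158 - 88 + 23 - 10 = 83 dB
Step 2: at max range FOM = TL = 20*log10(R), so R = 10^(83/20) = 14125.38 m = 14.13 km

14.13 km


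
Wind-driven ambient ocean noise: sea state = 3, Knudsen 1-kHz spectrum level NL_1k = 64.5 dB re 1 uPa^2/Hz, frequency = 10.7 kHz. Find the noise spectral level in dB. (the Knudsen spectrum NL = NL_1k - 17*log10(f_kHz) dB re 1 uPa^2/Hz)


NL = NL_1k - 17*log10(f_kHz) = 64.5 - 17*log10(10.7) = 64.5 - (17.5) = 47.0

47.0 dB


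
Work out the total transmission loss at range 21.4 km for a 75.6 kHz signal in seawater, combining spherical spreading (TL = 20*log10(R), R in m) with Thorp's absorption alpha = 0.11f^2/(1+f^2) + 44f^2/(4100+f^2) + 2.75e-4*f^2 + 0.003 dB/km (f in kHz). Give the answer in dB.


Step 1 (Thorp): alpha = 0.11*5715.36/(1+5715.36) + 44*5715.36/(4100+5715.36) + 2.75e-4*5715.36 + 0.003 = 27.3053 dB/km
Step 2: TL_spread = 20*log10(21400) = 86.61 dB
Step 3: TL_abs = alpha*R = 27.3053 * 21.4 = 584.33 dB
Step 4: TL_total = 86.61 + 584.33 = 670.94

670.94 dB


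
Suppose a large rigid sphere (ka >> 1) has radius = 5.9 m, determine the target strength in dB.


TS = 10*log10(5.9^2 / 4) = 10*log10(8.7025) = 9.4

9.4 dB


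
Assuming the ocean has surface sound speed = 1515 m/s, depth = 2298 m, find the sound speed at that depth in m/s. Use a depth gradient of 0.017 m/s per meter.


1554.066 m/s


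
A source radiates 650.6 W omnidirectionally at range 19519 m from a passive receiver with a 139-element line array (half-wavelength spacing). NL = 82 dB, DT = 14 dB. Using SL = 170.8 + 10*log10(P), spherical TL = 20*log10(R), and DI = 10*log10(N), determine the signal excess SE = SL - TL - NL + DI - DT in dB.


Step 1: SL = 170.8 + 10*log10(650.6) = 198.93 dB
Step 2: TL = 20*log10(19519) = 85.81 dB
Step 3: DI = 10*log10(139) = 21.43 dB
Step 4: SE = SL - TL - NL + DI - DT = 198.93 - 85.81 - 82 + 21.43 - 14 = 38.55

38.55 dB


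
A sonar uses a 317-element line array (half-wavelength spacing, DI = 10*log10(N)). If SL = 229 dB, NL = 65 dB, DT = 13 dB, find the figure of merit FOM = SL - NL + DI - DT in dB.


176.01 dB


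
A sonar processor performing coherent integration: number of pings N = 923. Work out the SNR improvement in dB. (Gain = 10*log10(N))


29.65 dB


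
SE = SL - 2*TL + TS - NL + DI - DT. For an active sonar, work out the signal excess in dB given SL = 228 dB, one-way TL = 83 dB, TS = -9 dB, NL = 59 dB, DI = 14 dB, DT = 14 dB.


SE = SL - 2*TL + TS - NL + DI - DT = 228 - 2*83 + (-9) - 59 + 14 - 14 = -6

-6 dB


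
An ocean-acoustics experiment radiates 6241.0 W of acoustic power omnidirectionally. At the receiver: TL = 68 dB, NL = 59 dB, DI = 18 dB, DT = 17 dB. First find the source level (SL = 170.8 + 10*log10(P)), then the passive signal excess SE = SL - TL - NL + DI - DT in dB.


Step 1: SL = 170.8 + 10*log10(6241.0) = 208.75 dB
Step 2: SE = SL - TL - NL + DI - DT = 208.75 - 68 - 59 + 18 - 17 = 82.75

82.75 dB


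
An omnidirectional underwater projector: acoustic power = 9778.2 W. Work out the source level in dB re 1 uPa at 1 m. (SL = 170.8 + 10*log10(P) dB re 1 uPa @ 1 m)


SL = 170.8 + 10*log10(9778.2) = 170.8 + 39.9 = 210.7

210.7 dB


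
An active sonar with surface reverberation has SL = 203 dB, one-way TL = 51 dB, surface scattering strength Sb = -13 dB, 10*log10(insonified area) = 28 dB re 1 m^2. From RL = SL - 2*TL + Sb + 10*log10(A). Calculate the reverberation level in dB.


RL = SL - 2*TL + Sb + 10*log10(A) = 203 - 2*51 + (-13) + 28 = 116

116 dB


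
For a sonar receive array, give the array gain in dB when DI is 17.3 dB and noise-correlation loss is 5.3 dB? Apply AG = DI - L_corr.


12.0 dB


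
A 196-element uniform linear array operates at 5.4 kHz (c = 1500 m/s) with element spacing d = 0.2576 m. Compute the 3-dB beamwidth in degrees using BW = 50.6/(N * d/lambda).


0.28 deg


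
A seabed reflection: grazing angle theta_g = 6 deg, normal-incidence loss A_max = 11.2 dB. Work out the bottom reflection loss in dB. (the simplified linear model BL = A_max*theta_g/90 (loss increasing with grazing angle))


0.75 dB


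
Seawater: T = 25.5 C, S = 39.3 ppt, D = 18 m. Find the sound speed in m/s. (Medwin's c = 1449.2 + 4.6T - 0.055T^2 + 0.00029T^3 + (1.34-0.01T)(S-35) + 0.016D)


c = 1449.2 + 4.6*25.5 - 0.055*25.5^2 + 0.00029*25.5^3 + (1.34 - 0.01*25.5)*(39.3 - 35) + 0.016*18 = 1540.5

1540.5 m/s


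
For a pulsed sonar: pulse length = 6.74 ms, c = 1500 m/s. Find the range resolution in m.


5.055 m


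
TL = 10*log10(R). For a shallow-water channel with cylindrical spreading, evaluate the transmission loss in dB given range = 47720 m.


TL = 10*log10(47720) = 46.79

46.79 dB


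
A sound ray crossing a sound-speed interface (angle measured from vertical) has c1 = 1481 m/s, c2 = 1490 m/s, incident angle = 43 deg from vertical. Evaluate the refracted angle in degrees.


43.33 deg


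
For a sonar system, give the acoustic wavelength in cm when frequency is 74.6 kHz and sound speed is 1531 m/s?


lambda = c/f = 1531 / 74600 = 0.0205 m = 2.05 cm

2.05 cm
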